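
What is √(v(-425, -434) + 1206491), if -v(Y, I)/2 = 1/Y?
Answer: √8716897509/85 ≈ 1098.4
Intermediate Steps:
v(Y, I) = -2/Y
√(v(-425, -434) + 1206491) = √(-2/(-425) + 1206491) = √(-2*(-1/425) + 1206491) = √(2/425 + 1206491) = √(512758677/425) = √8716897509/85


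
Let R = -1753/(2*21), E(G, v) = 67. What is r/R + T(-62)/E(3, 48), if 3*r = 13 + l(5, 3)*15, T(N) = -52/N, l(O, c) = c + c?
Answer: -2949456/3640981 ≈ -0.81007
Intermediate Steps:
R = -1753/42 ≈ -41.738
l(O, c) = 2*c
r = 103/3 (r = (13 + (2*3)*15)/3 = (13 + 6*15)/3 = (13 + 90)/3 = (⅓)*103 = 103/3 ≈ 34.333)
r/R + T(-62)/E(3, 48) = 103/(3*(-1753/42)) - 52/(-62)/67 = (103/3)*(-42/1753) - 52*(-1/62)*(1/67) = -1442/1753 + (26/31)*(1/67) = -1442/1753 + 26/2077 = -2949456/3640981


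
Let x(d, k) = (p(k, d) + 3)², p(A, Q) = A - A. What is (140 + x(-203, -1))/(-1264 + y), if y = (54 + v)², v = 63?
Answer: 149/12425 ≈ 0.011992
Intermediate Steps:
p(A, Q) = 0
y = 13689 (y = (54 + 63)² = 117² = 13689)
x(d, k) = 9 (x(d, k) = (0 + 3)² = 3² = 9)
(140 + x(-203, -1))/(-1264 + y) = (140 + 9)/(-1264 + 13689) = 149/12425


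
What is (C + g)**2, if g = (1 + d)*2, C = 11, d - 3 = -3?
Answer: 169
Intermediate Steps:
d = 0 (d = 3 - 3 = 0)
g = 2 (g = (1 + 0)*2 = 1*2 = 2)
(C + g)**2 = (11 + 2)**2 = 13**2 = 169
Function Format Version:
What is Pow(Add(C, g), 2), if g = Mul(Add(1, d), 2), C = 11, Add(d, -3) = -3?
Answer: 169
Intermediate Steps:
d = 0 (d = Add(3, -3) = 0)
g = 2 (g = Mul(Add(1, 0), 2) = Mul(1, 2) = 2)
Pow(Add(C, g), 2) = Pow(Add(11, 2), 2) = Pow(13, 2) = 169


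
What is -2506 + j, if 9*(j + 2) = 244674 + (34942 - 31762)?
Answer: 75094/3 ≈ 25031.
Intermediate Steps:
j = 82612/3 (j = -2 + (244674 + (34942 - 31762))/9 = -2 + (244674 + 3180)/9 = -2 + (⅑)*247854 = -2 + 82618/3 = 82612/3 ≈ 27537.)
-2506 + j = -2506 + 82612/3 = 75094/3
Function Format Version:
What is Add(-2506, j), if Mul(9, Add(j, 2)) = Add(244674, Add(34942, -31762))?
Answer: Rational(75094, 3) ≈ 25031.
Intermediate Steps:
j = Rational(82612, 3) (j = Add(-2, Mul(Rational(1, 9), Add(244674, Add(34942, -31762)))) = Add(-2, Mul(Rational(1, 9), Add(244674, 3180))) = Add(-2, Mul(Rational(1, 9), 247854)) = Add(-2, Rational(82618, 3)) = Rational(82612, 3) ≈ 27537.)
Add(-2506, j) = Add(-2506, Rational(82612, 3)) = Rational(75094, 3)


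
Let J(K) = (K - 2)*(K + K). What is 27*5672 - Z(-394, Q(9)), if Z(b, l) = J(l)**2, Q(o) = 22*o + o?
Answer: -7202763756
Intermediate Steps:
Q(o) = 23*o
J(K) = 2*K*(-2 + K) (J(K) = (-2 + K)*(2*K) = 2*K*(-2 + K))
Z(b, l) = 4*l**2*(-2 + l)**2 (Z(b, l) = (2*l*(-2 + l))**2 = 4*l**2*(-2 + l)**2)
27*5672 - Z(-394, Q(9)) = 27*5672 - 4*(23*9)**2*(-2 + 23*9)**2 = 153144 - 4*207**2*(-2 + 207)**2 = 153144 - 4*42849*205**2 = 153144 - 4*42849*42025 = 153144 - 1*7202916900 = 153144 - 7202916900 = -7202763756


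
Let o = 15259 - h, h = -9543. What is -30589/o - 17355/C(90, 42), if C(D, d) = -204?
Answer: 70699759/843268 ≈ 83.840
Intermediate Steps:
o = 24802 (o = 15259 - 1*(-9543) = 15259 + 9543 = 24802)
-30589/o - 17355/C(90, 42) = -30589/24802 - 17355/(-204) = -30589*1/24802 - 17355*(-1/204) = -30589/24802 + 5785/68 = 70699759/843268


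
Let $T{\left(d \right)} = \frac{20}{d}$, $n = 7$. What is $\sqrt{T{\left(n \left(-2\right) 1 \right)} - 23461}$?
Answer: $\frac{i \sqrt{1149659}}{7} \approx 153.17 i$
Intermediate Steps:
$\sqrt{T{\left(n \left(-2\right) 1 \right)} - 23461} = \sqrt{\frac{20}{7 \left(-2\right) 1} - 23461} = \sqrt{\frac{20}{\left(-14\right) 1} - 23461} = \sqrt{\frac{20}{-14} - 23461} = \sqrt{20 \left(- \frac{1}{14}\right) - 23461} = \sqrt{- \frac{10}{7} - 23461} = \sqrt{- \frac{164237}{7}} = \frac{i \sqrt{1149659}}{7}$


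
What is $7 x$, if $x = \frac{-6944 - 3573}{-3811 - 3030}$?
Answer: $\frac{73619}{6841} \approx 10.761$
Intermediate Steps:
$x = \frac{10517}{6841}$ ($x = - \frac{10517}{-6841} = \left(-10517\right) \left(- \frac{1}{6841}\right) = \frac{10517}{6841} \approx 1.5373$)
$7 x = 7 \cdot \frac{10517}{6841} = \frac{73619}{6841}$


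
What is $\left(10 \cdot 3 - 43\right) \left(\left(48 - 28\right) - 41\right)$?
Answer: $273$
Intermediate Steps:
$\left(10 \cdot 3 - 43\right) \left(\left(48 - 28\right) - 41\right) = \left(30 - 43\right) \left(20 - 41\right) = \left(-13\right) \left(-21\right) = 273$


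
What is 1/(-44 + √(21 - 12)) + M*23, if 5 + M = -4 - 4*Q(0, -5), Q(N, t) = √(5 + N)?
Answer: -8488/41 - 92*√5 ≈ -412.74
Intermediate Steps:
M = -9 - 4*√5 (M = -5 + (-4 - 4*√(5 + 0)) = -5 + (-4 - 4*√5) = -9 - 4*√5 ≈ -17.944)
1/(-44 + √(21 - 12)) + M*23 = 1/(-44 + √(21 - 12)) + (-9 - 4*√5)*23 = 1/(-44 + √9) + (-207 - 92*√5) = 1/(-44 + 3) + (-207 - 92*√5) = 1/(-41) + (-207 - 92*√5) = -1/41 + (-207 - 92*√5) = -8488/41 - 92*√5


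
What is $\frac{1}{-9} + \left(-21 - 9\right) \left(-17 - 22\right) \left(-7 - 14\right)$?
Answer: $- \frac{221131}{9} \approx -24570.0$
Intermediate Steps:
$\frac{1}{-9} + \left(-21 - 9\right) \left(-17 - 22\right) \left(-7 - 14\right) = - \frac{1}{9} + \left(-30\right) \left(-39\right) \left(-21\right) = - \frac{1}{9} + 1170 \left(-21\right) = - \frac{1}{9} - 24570 = - \frac{221131}{9}$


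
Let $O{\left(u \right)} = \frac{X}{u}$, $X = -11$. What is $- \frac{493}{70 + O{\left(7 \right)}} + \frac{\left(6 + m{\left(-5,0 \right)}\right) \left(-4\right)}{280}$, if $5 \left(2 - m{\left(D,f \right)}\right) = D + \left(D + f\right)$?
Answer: $- \frac{24636}{3353} \approx -7.3475$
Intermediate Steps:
$O{\left(u \right)} = - \frac{11}{u}$
$m{\left(D,f \right)} = 2 - \frac{2 D}{5} - \frac{f}{5}$ ($m{\left(D,f \right)} = 2 - \frac{D + \left(D + f\right)}{5} = 2 - \frac{f + 2 D}{5} = 2 - \left(\frac{f}{5} + \frac{2 D}{5}\right) = 2 - \frac{2 D}{5} - \frac{f}{5}$)
$- \frac{493}{70 + O{\left(7 \right)}} + \frac{\left(6 + m{\left(-5,0 \right)}\right) \left(-4\right)}{280} = - \frac{493}{70 - \frac{11}{7}} + \frac{\left(6 - -4\right) \left(-4\right)}{280} = - \frac{493}{70 - \frac{11}{7}} + \left(6 + \left(2 + 2 + 0\right)\right) \left(-4\right) \frac{1}{280} = - \frac{493}{70 - \frac{11}{7}} + \left(6 + 4\right) \left(-4\right) \frac{1}{280} = - \frac{493}{\frac{479}{7}} + 10 \left(-4\right) \frac{1}{280} = \left(-493\right) \frac{7}{479} - \frac{1}{7} = - \frac{3451}{479} - \frac{1}{7} = - \frac{24636}{3353}$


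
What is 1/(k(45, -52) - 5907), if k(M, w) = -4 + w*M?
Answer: -1/8251 ≈ -0.00012120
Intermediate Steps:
k(M, w) = -4 + M*w
1/(k(45, -52) - 5907) = 1/((-4 + 45*(-52)) - 5907) = 1/((-4 - 2340) - 5907) = 1/(-2344 - 5907) = 1/(-8251) = -1/8251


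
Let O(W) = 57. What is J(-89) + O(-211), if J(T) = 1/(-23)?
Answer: 1310/23 ≈ 56.957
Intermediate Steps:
J(T) = -1/23
J(-89) + O(-211) = -1/23 + 57 = 1310/23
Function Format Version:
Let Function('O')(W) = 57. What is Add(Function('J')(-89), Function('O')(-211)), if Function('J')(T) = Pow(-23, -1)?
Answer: Rational(1310, 23) ≈ 56.957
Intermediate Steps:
Function('J')(T) = Rational(-1, 23)
Add(Function('J')(-89), Function('O')(-211)) = Add(Rational(-1, 23), 57) = Rational(1310, 23)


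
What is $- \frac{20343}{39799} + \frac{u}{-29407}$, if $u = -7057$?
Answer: $- \frac{317365058}{1170369193} \approx -0.27117$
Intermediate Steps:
$- \frac{20343}{39799} + \frac{u}{-29407} = - \frac{20343}{39799} - \frac{7057}{-29407} = \left(-20343\right) \frac{1}{39799} - - \frac{7057}{29407} = - \frac{20343}{39799} + \frac{7057}{29407} = - \frac{317365058}{1170369193}$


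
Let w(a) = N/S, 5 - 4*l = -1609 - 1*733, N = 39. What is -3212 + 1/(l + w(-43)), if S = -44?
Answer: -41399446/12889 ≈ -3212.0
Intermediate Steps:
l = 2347/4 (l = 5/4 - (-1609 - 1*733)/4 = 5/4 - (-1609 - 733)/4 = 5/4 - ¼*(-2342) = 5/4 + 1171/2 = 2347/4 ≈ 586.75)
w(a) = -39/44 (w(a) = 39/(-44) = 39*(-1/44) = -39/44)
-3212 + 1/(l + w(-43)) = -3212 + 1/(2347/4 - 39/44) = -3212 + 1/(12889/22) = -3212 + 22/12889 = -41399446/12889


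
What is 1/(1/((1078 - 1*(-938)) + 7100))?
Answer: 9116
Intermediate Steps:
1/(1/((1078 - 1*(-938)) + 7100)) = 1/(1/((1078 + 938) + 7100)) = 1/(1/(2016 + 7100)) = 1/(1/9116) = 9116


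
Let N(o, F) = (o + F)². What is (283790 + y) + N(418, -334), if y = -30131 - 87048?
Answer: 173667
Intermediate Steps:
N(o, F) = (F + o)²
y = -117179
(283790 + y) + N(418, -334) = (283790 - 117179) + (-334 + 418)² = 166611 + 84² = 166611 + 7056 = 173667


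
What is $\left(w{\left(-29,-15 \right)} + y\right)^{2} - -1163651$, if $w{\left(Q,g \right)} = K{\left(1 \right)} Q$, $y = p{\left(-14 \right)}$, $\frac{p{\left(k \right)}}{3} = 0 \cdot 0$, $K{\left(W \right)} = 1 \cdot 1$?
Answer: $1164492$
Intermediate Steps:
$K{\left(W \right)} = 1$
$p{\left(k \right)} = 0$ ($p{\left(k \right)} = 3 \cdot 0 \cdot 0 = 3 \cdot 0 = 0$)
$y = 0$
$w{\left(Q,g \right)} = Q$ ($w{\left(Q,g \right)} = 1 Q = Q$)
$\left(w{\left(-29,-15 \right)} + y\right)^{2} - -1163651 = \left(-29 + 0\right)^{2} - -1163651 = \left(-29\right)^{2} + 1163651 = 841 + 1163651 = 1164492$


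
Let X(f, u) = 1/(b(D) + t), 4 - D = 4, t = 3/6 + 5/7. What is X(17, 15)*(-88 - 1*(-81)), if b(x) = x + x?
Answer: -98/17 ≈ -5.7647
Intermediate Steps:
t = 17/14 (t = 3*(1/6) + 5*(1/7) = 1/2 + 5/7 = 17/14 ≈ 1.2143)
D = 0 (D = 4 - 1*4 = 4 - 4 = 0)
b(x) = 2*x
X(f, u) = 14/17 (X(f, u) = 1/(2*0 + 17/14) = 1/(0 + 17/14) = 1/(17/14) = 14/17)
X(17, 15)*(-88 - 1*(-81)) = 14*(-88 - 1*(-81))/17 = 14*(-88 + 81)/17 = (14/17)*(-7) = -98/17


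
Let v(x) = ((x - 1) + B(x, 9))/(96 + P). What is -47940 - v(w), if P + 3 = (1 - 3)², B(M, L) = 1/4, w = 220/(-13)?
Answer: -241808441/5044 ≈ -47940.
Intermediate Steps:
w = -220/13 (w = 220*(-1/13) = -220/13 ≈ -16.923)
B(M, L) = ¼
P = 1 (P = -3 + (1 - 3)² = -3 + (-2)² = -3 + 4 = 1)
v(x) = -3/388 + x/97 (v(x) = ((x - 1) + ¼)/(96 + 1) = ((-1 + x) + ¼)/97 = (-¾ + x)*(1/97) = -3/388 + x/97)
-47940 - v(w) = -47940 - (-3/388 + (1/97)*(-220/13)) = -47940 - (-3/388 - 220/1261) = -47940 - 1*(-919/5044) = -47940 + 919/5044 = -241808441/5044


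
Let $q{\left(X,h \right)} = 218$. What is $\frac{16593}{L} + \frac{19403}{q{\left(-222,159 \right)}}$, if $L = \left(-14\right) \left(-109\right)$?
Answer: $\frac{76207}{763} \approx 99.878$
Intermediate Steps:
$L = 1526$
$\frac{16593}{L} + \frac{19403}{q{\left(-222,159 \right)}} = \frac{16593}{1526} + \frac{19403}{218} = \frac{76207}{763}$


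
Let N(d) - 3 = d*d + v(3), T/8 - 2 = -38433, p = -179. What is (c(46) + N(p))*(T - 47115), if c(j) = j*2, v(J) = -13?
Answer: -11389627249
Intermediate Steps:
T = -307448 (T = 16 + 8*(-38433) = 16 - 307464 = -307448)
N(d) = -10 + d**2 (N(d) = 3 + (d*d - 13) = 3 + (d**2 - 13) = 3 + (-13 + d**2) = -10 + d**2)
c(j) = 2*j
(c(46) + N(p))*(T - 47115) = (2*46 + (-10 + (-179)**2))*(-307448 - 47115) = (92 + (-10 + 32041))*(-354563) = (92 + 32031)*(-354563) = 32123*(-354563) = -11389627249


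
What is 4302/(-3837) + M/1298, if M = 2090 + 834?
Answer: 939232/830071 ≈ 1.1315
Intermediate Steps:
M = 2924
4302/(-3837) + M/1298 = 4302/(-3837) + 2924/1298 = 4302*(-1/3837) + 2924*(1/1298) = -1434/1279 + 1462/649 = 939232/830071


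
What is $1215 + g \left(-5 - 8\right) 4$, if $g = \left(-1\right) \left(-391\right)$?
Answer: $-19117$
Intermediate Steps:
$g = 391$
$1215 + g \left(-5 - 8\right) 4 = 1215 + 391 \left(-5 - 8\right) 4 = 1215 + 391 \left(\left(-13\right) 4\right) = 1215 + 391 \left(-52\right) = 1215 - 20332 = -19117$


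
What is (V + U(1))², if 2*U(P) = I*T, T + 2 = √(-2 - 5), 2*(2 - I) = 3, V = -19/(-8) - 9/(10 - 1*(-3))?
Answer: 10397/10816 + 123*I*√7/208 ≈ 0.96126 + 1.5646*I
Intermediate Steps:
V = 175/104 (V = -19*(-⅛) - 9/(10 + 3) = 19/8 - 9/13 = 175/104 ≈ 1.6827)
I = ½ (I = 2 - ½*3 = 2 - 3/2 = ½ ≈ 0.50000)
T = -2 + I*√7 (T = -2 + √(-2 - 5) = -2 + √(-7) = -2 + I*√7 ≈ -2.0 + 2.6458*I)
U(P) = -½ + I*√7/4 (U(P) = ((-2 + I*√7)/2)/2 = (-1 + I*√7/2)/2 = -½ + I*√7/4)
(V + U(1))² = (175/104 + (-½ + I*√7/4))² = (123/104 + I*√7/4)²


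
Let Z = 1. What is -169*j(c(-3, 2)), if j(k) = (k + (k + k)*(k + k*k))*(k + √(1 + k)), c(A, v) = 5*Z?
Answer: -257725 - 51545*√6 ≈ -3.8398e+5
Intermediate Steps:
c(A, v) = 5 (c(A, v) = 5*1 = 5)
j(k) = (k + √(1 + k))*(k + 2*k*(k + k²)) (j(k) = (k + (2*k)*(k + k²))*(k + √(1 + k)) = (k + 2*k*(k + k²))*(k + √(1 + k)) = (k + √(1 + k))*(k + 2*k*(k + k²)))
-169*j(c(-3, 2)) = -845*(5 + √(1 + 5) + 2*5² + 2*5³ + 2*5*√(1 + 5) + 2*5²*√(1 + 5)) = -845*(5 + √6 + 2*25 + 2*125 + 2*5*√6 + 2*25*√6) = -845*(5 + √6 + 50 + 250 + 10*√6 + 50*√6) = -845*(305 + 61*√6) = -169*(1525 + 305*√6) = -257725 - 51545*√6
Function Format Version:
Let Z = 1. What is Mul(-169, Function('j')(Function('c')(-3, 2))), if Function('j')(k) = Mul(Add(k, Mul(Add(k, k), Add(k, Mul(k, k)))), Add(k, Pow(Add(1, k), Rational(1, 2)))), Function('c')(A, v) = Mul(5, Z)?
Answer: Add(-257725, Mul(-51545, Pow(6, Rational(1, 2)))) ≈ -3.8398e+5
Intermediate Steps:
Function('c')(A, v) = 5 (Function('c')(A, v) = Mul(5, 1) = 5)
Function('j')(k) = Mul(Add(k, Pow(Add(1, k), Rational(1, 2))), Add(k, Mul(2, k, Add(k, Pow(k, 2))))) (Function('j')(k) = Mul(Add(k, Mul(Mul(2, k), Add(k, Pow(k, 2)))), Add(k, Pow(Add(1, k), Rational(1, 2)))) = Mul(Add(k, Mul(2, k, Add(k, Pow(k, 2)))), Add(k, Pow(Add(1, k), Rational(1, 2)))) = Mul(Add(k, Pow(Add(1, k), Rational(1, 2))), Add(k, Mul(2, k, Add(k, Pow(k, 2))))))
Mul(-169, Function('j')(Function('c')(-3, 2))) = Mul(-169, Mul(5, Add(5, Pow(Add(1, 5), Rational(1, 2)), Mul(2, Pow(5, 2)), Mul(2, Pow(5, 3)), Mul(2, 5, Pow(Add(1, 5), Rational(1, 2))), Mul(2, Pow(5, 2), Pow(Add(1, 5), Rational(1, 2)))))) = Mul(-169, Mul(5, Add(5, Pow(6, Rational(1, 2)), Mul(2, 25), Mul(2, 125), Mul(2, 5, Pow(6, Rational(1, 2))), Mul(2, 25, Pow(6, Rational(1, 2)))))) = Mul(-169, Mul(5, Add(5, Pow(6, Rational(1, 2)), 50, 250, Mul(10, Pow(6, Rational(1, 2))), Mul(50, Pow(6, Rational(1, 2)))))) = Mul(-169, Mul(5, Add(305, Mul(61, Pow(6, Rational(1, 2)))))) = Mul(-169, Add(1525, Mul(305, Pow(6, Rational(1, 2))))) = Add(-257725, Mul(-51545, Pow(6, Rational(1, 2))))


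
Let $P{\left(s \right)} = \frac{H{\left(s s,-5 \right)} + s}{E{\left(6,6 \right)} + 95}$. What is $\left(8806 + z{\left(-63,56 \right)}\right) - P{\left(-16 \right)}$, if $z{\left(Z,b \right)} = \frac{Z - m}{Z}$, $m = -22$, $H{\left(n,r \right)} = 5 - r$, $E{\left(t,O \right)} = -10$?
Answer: $\frac{47159993}{5355} \approx 8806.7$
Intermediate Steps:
$z{\left(Z,b \right)} = \frac{22 + Z}{Z}$ ($z{\left(Z,b \right)} = \frac{Z - -22}{Z} = \frac{Z + 22}{Z} = \frac{22 + Z}{Z}$)
$P{\left(s \right)} = \frac{2}{17} + \frac{s}{85}$ ($P{\left(s \right)} = \frac{\left(5 - -5\right) + s}{-10 + 95} = \frac{\left(5 + 5\right) + s}{85} = \left(10 + s\right) \frac{1}{85} = \frac{2}{17} + \frac{s}{85}$)
$\left(8806 + z{\left(-63,56 \right)}\right) - P{\left(-16 \right)} = \left(8806 + \frac{22 - 63}{-63}\right) - \left(\frac{2}{17} + \frac{1}{85} \left(-16\right)\right) = \left(8806 - - \frac{41}{63}\right) - \left(\frac{2}{17} - \frac{16}{85}\right) = \left(8806 + \frac{41}{63}\right) - - \frac{6}{85} = \frac{554819}{63} + \frac{6}{85} = \frac{47159993}{5355}$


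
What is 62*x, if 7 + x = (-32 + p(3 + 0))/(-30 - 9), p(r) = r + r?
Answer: -1178/3 ≈ -392.67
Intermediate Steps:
p(r) = 2*r
x = -19/3 (x = -7 + (-32 + 2*(3 + 0))/(-30 - 9) = -7 + (-32 + 2*3)/(-39) = -7 + (-32 + 6)*(-1/39) = -7 - 26*(-1/39) = -7 + ⅔ = -19/3 ≈ -6.3333)
62*x = 62*(-19/3) = -1178/3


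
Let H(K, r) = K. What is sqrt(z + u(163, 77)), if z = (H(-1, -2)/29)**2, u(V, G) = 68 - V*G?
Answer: 11*I*sqrt(86762)/29 ≈ 111.73*I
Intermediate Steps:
u(V, G) = 68 - G*V
z = 1/841 (z = (-1/29)**2 = 1/841 ≈ 0.0011891)
sqrt(z + u(163, 77)) = sqrt(1/841 + (68 - 1*77*163)) = sqrt(1/841 + (68 - 12551)) = sqrt(1/841 - 12483) = sqrt(-10498202/841) = 11*I*sqrt(86762)/29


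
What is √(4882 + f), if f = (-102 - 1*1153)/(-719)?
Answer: 3*√280522883/719 ≈ 69.884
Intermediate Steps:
f = 1255/719 (f = (-102 - 1153)*(-1/719) = -1255*(-1/719) = 1255/719 ≈ 1.7455)
√(4882 + f) = √(4882 + 1255/719) = √(3511413/719) = 3*√280522883/719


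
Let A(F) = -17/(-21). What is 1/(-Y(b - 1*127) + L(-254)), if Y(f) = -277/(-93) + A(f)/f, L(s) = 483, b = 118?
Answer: 5859/2812973 ≈ 0.0020829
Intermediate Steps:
A(F) = 17/21 (A(F) = -17*(-1/21) = 17/21)
Y(f) = 277/93 + 17/(21*f) (Y(f) = -277/(-93) + 17/(21*f) = -277*(-1/93) + 17/(21*f) = 277/93 + 17/(21*f))
1/(-Y(b - 1*127) + L(-254)) = 1/(-(527 + 1939*(118 - 1*127))/(651*(118 - 1*127)) + 483) = 1/(-(527 + 1939*(118 - 127))/(651*(118 - 127)) + 483) = 1/(-(527 + 1939*(-9))/(651*(-9)) + 483) = 1/(-(-1)*(527 - 17451)/(651*9) + 483) = 1/(-(-1)*(-16924)/(651*9) + 483) = 1/(-1*16924/5859 + 483) = 1/(-16924/5859 + 483) = 1/(2812973/5859) = 5859/2812973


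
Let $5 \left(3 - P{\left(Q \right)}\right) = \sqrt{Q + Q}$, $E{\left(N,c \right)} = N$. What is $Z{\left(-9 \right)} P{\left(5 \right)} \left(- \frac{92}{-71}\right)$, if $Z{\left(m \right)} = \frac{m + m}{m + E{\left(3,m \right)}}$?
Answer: $\frac{828}{71} - \frac{276 \sqrt{10}}{355} \approx 9.2034$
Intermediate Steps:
$Z{\left(m \right)} = \frac{2 m}{3 + m}$ ($Z{\left(m \right)} = \frac{m + m}{m + 3} = \frac{2 m}{3 + m}$)
$P{\left(Q \right)} = 3 - \frac{\sqrt{2} \sqrt{Q}}{5}$ ($P{\left(Q \right)} = 3 - \frac{\sqrt{Q + Q}}{5} = 3 - \frac{\sqrt{2 Q}}{5} = 3 - \frac{\sqrt{2} \sqrt{Q}}{5}$)
$Z{\left(-9 \right)} P{\left(5 \right)} \left(- \frac{92}{-71}\right) = 2 \left(-9\right) \frac{1}{3 - 9} \left(3 - \frac{\sqrt{2} \sqrt{5}}{5}\right) \left(- \frac{92}{-71}\right) = 2 \left(-9\right) \frac{1}{-6} \left(3 - \frac{\sqrt{10}}{5}\right) \left(\left(-92\right) \left(- \frac{1}{71}\right)\right) = 2 \left(-9\right) \left(- \frac{1}{6}\right) \left(3 - \frac{\sqrt{10}}{5}\right) \frac{92}{71} = 3 \left(3 - \frac{\sqrt{10}}{5}\right) \frac{92}{71} = \left(9 - \frac{3 \sqrt{10}}{5}\right) \frac{92}{71} = \frac{828}{71} - \frac{276 \sqrt{10}}{355}$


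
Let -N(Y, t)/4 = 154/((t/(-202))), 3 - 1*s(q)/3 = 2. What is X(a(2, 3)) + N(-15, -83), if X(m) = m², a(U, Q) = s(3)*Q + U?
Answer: -114389/83 ≈ -1378.2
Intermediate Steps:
s(q) = 3 (s(q) = 9 - 3*2 = 9 - 6 = 3)
a(U, Q) = U + 3*Q (a(U, Q) = 3*Q + U = U + 3*Q)
N(Y, t) = 124432/t (N(Y, t) = -616/(t/(-202)) = -616/(t*(-1/202)) = -616/((-t/202)) = -616*(-202/t) = -(-124432)/t = 124432/t)
X(a(2, 3)) + N(-15, -83) = (2 + 3*3)² + 124432/(-83) = (2 + 9)² + 124432*(-1/83) = 11² - 124432/83 = 121 - 124432/83 = -114389/83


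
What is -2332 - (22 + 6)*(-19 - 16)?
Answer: -1352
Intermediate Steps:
-2332 - (22 + 6)*(-19 - 16) = -2332 - 28*(-35) = -2332 - 1*(-980) = -2332 + 980 = -1352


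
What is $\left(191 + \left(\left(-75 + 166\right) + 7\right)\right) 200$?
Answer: $57800$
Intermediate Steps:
$\left(191 + \left(\left(-75 + 166\right) + 7\right)\right) 200 = \left(191 + \left(91 + 7\right)\right) 200 = \left(191 + 98\right) 200 = 289 \cdot 200 = 57800$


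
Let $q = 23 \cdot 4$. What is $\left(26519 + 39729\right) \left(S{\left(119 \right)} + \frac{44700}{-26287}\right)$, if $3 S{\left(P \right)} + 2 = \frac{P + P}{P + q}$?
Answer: $- \frac{2194922641184}{16639671} \approx -1.3191 \cdot 10^{5}$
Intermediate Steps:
$q = 92$
$S{\left(P \right)} = - \frac{2}{3} + \frac{2 P}{3 \left(92 + P\right)}$ ($S{\left(P \right)} = - \frac{2}{3} + \frac{\left(P + P\right) \frac{1}{P + 92}}{3} = - \frac{2}{3} + \frac{2 P \frac{1}{92 + P}}{3} = - \frac{2}{3} + \frac{2 P}{3 \left(92 + P\right)}$)
$\left(26519 + 39729\right) \left(S{\left(119 \right)} + \frac{44700}{-26287}\right) = \left(26519 + 39729\right) \left(- \frac{184}{276 + 3 \cdot 119} + \frac{44700}{-26287}\right) = 66248 \left(- \frac{184}{276 + 357} + 44700 \left(- \frac{1}{26287}\right)\right) = 66248 \left(- \frac{184}{633} - \frac{44700}{26287}\right) = 66248 \left(- \frac{33131908}{16639671}\right) = - \frac{2194922641184}{16639671}$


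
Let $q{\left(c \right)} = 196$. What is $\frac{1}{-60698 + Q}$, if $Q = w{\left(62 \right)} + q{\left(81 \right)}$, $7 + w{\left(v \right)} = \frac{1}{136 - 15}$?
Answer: $- \frac{121}{7321588} \approx -1.6526 \cdot 10^{-5}$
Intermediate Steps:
$w{\left(v \right)} = - \frac{846}{121}$ ($w{\left(v \right)} = -7 + \frac{1}{136 - 15} = -7 + \frac{1}{121} = - \frac{846}{121}$)
$Q = \frac{22870}{121}$ ($Q = - \frac{846}{121} + 196 = \frac{22870}{121} \approx 189.01$)
$\frac{1}{-60698 + Q} = \frac{1}{-60698 + \frac{22870}{121}} = \frac{1}{- \frac{7321588}{121}} = - \frac{121}{7321588}$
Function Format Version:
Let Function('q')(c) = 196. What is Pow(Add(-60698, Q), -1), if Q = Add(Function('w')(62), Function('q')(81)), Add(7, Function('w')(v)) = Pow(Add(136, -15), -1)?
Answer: Rational(-121, 7321588) ≈ -1.6526e-5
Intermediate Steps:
Function('w')(v) = Rational(-846, 121) (Function('w')(v) = Add(-7, Pow(Add(136, -15), -1)) = Add(-7, Pow(121, -1)) = Add(-7, Rational(1, 121)) = Rational(-846, 121))
Q = Rational(22870, 121) (Q = Add(Rational(-846, 121), 196) = Rational(22870, 121) ≈ 189.01)
Pow(Add(-60698, Q), -1) = Pow(Add(-60698, Rational(22870, 121)), -1) = Pow(Rational(-7321588, 121), -1) = Rational(-121, 7321588)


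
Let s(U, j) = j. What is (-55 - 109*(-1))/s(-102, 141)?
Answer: 18/47 ≈ 0.38298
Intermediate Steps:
(-55 - 109*(-1))/s(-102, 141) = (-55 - 109*(-1))/141 = (-55 + 109)*(1/141) = 54*(1/141) = 18/47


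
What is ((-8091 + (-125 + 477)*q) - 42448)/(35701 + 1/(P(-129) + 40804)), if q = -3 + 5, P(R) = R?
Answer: -2027038625/1452138176 ≈ -1.3959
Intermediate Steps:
q = 2
((-8091 + (-125 + 477)*q) - 42448)/(35701 + 1/(P(-129) + 40804)) = ((-8091 + (-125 + 477)*2) - 42448)/(35701 + 1/(-129 + 40804)) = ((-8091 + 352*2) - 42448)/(35701 + 1/40675) = ((-8091 + 704) - 42448)/(35701 + 1/40675) = (-7387 - 42448)/(1452138176/40675) = -49835*40675/1452138176 = -2027038625/1452138176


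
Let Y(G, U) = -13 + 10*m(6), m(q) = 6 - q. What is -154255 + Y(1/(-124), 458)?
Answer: -154268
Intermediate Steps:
Y(G, U) = -13 (Y(G, U) = -13 + 10*(6 - 1*6) = -13 + 10*(6 - 6) = -13 + 10*0 = -13 + 0 = -13)
-154255 + Y(1/(-124), 458) = -154255 - 13 = -154268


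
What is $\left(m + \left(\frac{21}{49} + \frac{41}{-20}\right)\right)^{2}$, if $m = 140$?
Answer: $\frac{375313129}{19600} \approx 19149.0$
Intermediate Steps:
$\left(m + \left(\frac{21}{49} + \frac{41}{-20}\right)\right)^{2} = \left(140 + \left(\frac{21}{49} + \frac{41}{-20}\right)\right)^{2} = \left(140 + \left(21 \cdot \frac{1}{49} + 41 \left(- \frac{1}{20}\right)\right)\right)^{2} = \left(140 + \left(\frac{3}{7} - \frac{41}{20}\right)\right)^{2} = \left(140 - \frac{227}{140}\right)^{2} = \left(\frac{19373}{140}\right)^{2} = \frac{375313129}{19600}$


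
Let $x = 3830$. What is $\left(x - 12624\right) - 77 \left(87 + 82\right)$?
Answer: $-21807$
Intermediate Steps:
$\left(x - 12624\right) - 77 \left(87 + 82\right) = \left(3830 - 12624\right) - 77 \left(87 + 82\right) = -8794 - 13013 = -21807$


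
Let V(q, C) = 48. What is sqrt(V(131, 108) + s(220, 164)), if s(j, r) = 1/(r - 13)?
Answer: sqrt(1094599)/151 ≈ 6.9287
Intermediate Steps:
s(j, r) = 1/(-13 + r)
sqrt(V(131, 108) + s(220, 164)) = sqrt(48 + 1/(-13 + 164)) = sqrt(48 + 1/151) = sqrt(7249/151) = sqrt(1094599)/151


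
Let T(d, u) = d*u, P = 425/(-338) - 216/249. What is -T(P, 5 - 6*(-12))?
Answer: 4590047/28054 ≈ 163.61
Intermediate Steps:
P = -59611/28054 (P = 425*(-1/338) - 216*1/249 = -425/338 - 72/83 = -59611/28054 ≈ -2.1249)
-T(P, 5 - 6*(-12)) = -(-59611)*(5 - 6*(-12))/28054 = -(-59611)*(5 + 72)/28054 = -(-59611)*77/28054 = -1*(-4590047/28054) = 4590047/28054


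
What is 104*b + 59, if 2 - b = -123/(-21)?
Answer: -2395/7 ≈ -342.14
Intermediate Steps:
b = -27/7 (b = 2 - (-123)/(-21) = 2 - (-123)*(-1)/21 = 2 - 1*41/7 = 2 - 41/7 = -27/7 ≈ -3.8571)
104*b + 59 = 104*(-27/7) + 59 = -2808/7 + 59 = -2395/7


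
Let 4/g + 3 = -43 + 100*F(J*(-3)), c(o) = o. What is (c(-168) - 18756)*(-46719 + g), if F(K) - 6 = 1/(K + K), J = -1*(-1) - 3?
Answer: 1491493943484/1687 ≈ 8.8411e+8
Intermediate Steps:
J = -2 (J = 1 - 3 = -2)
F(K) = 6 + 1/(2*K) (F(K) = 6 + 1/(K + K) = 6 + 1/(2*K))
g = 12/1687 (g = 4/(-3 + (-43 + 100*(6 + 1/(2*((-2*(-3))))))) = 4/(-3 + (-43 + 100*(6 + (½)/6))) = 4/(-3 + (-43 + 100*(6 + (½)*(⅙)))) = 4/(-3 + (-43 + 100*(6 + 1/12))) = 4/(-3 + (-43 + 100*(73/12))) = 4/(-3 + (-43 + 1825/3)) = 4/(-3 + 1696/3) = 4/(1687/3) = 4*(3/1687) = 12/1687 ≈ 0.0071132)
(c(-168) - 18756)*(-46719 + g) = (-168 - 18756)*(-46719 + 12/1687) = -18924*(-78814941/1687) = 1491493943484/1687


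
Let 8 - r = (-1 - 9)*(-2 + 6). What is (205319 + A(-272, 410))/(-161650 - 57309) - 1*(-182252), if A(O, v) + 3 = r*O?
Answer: 39905523408/218959 ≈ 1.8225e+5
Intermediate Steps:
r = 48 (r = 8 - (-1 - 9)*(-2 + 6) = 8 - (-10)*4 = 8 - 1*(-40) = 8 + 40 = 48)
A(O, v) = -3 + 48*O
(205319 + A(-272, 410))/(-161650 - 57309) - 1*(-182252) = (205319 + (-3 + 48*(-272)))/(-161650 - 57309) - 1*(-182252) = (205319 + (-3 - 13056))/(-218959) + 182252 = (205319 - 13059)*(-1/218959) + 182252 = 192260*(-1/218959) + 182252 = -192260/218959 + 182252 = 39905523408/218959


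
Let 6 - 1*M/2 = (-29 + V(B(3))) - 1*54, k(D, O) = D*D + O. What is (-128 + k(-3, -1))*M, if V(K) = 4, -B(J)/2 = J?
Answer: -20400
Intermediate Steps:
B(J) = -2*J
k(D, O) = O + D² (k(D, O) = D² + O = O + D²)
M = 170 (M = 12 - 2*((-29 + 4) - 1*54) = 12 - 2*(-25 - 54) = 12 - 2*(-79) = 12 + 158 = 170)
(-128 + k(-3, -1))*M = (-128 + (-1 + (-3)²))*170 = (-128 + (-1 + 9))*170 = (-128 + 8)*170 = -120*170 = -20400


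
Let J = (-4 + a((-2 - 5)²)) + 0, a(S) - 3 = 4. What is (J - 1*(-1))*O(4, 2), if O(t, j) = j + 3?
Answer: 20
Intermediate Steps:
a(S) = 7 (a(S) = 3 + 4 = 7)
O(t, j) = 3 + j
J = 3 (J = (-4 + 7) + 0 = 3 + 0 = 3)
(J - 1*(-1))*O(4, 2) = (3 - 1*(-1))*(3 + 2) = (3 + 1)*5 = 4*5 = 20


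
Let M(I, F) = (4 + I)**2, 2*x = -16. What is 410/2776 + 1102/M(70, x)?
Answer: 663039/1900172 ≈ 0.34894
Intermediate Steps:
x = -8 (x = (1/2)*(-16) = -8)
410/2776 + 1102/M(70, x) = 410/2776 + 1102/((4 + 70)**2) = 410*(1/2776) + 1102/(74**2) = 205/1388 + 1102/5476 = 205/1388 + 1102*(1/5476) = 205/1388 + 551/2738 = 663039/1900172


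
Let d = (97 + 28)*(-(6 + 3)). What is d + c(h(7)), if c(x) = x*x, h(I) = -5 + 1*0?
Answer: -1100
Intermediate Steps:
h(I) = -5 (h(I) = -5 + 0 = -5)
c(x) = x²
d = -1125 (d = 125*(-1*9) = 125*(-9) = -1125)
d + c(h(7)) = -1125 + (-5)² = -1125 + 25 = -1100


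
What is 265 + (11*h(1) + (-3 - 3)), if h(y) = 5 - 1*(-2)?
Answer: 336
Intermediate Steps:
h(y) = 7 (h(y) = 5 + 2 = 7)
265 + (11*h(1) + (-3 - 3)) = 265 + (11*7 + (-3 - 3)) = 265 + (77 - 6) = 265 + 71 = 336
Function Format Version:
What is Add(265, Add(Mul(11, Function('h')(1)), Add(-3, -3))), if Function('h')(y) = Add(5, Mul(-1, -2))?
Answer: 336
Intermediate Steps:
Function('h')(y) = 7 (Function('h')(y) = Add(5, 2) = 7)
Add(265, Add(Mul(11, Function('h')(1)), Add(-3, -3))) = Add(265, Add(Mul(11, 7), Add(-3, -3))) = Add(265, Add(77, -6)) = Add(265, 71) = 336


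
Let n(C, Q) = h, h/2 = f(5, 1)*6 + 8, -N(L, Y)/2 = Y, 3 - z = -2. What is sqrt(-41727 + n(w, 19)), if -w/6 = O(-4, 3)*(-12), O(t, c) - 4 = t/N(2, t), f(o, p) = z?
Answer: I*sqrt(41651) ≈ 204.09*I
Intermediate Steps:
z = 5 (z = 3 - 1*(-2) = 3 + 2 = 5)
N(L, Y) = -2*Y
f(o, p) = 5
O(t, c) = 7/2 (O(t, c) = 4 + t/((-2*t)) = 4 + t*(-1/(2*t)) = 4 - 1/2 = 7/2)
h = 76 (h = 2*(5*6 + 8) = 2*(30 + 8) = 2*38 = 76)
w = 252 (w = -21*(-12) = -6*(-42) = 252)
n(C, Q) = 76
sqrt(-41727 + n(w, 19)) = sqrt(-41727 + 76) = sqrt(-41651) = I*sqrt(41651)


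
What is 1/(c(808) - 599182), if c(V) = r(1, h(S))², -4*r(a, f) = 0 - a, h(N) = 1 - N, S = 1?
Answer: -16/9586911 ≈ -1.6689e-6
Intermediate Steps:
r(a, f) = a/4 (r(a, f) = -(0 - a)/4 = -(-1)*a/4 = a/4)
c(V) = 1/16 (c(V) = ((¼)*1)² = (¼)² = 1/16)
1/(c(808) - 599182) = 1/(1/16 - 599182) = 1/(-9586911/16) = -16/9586911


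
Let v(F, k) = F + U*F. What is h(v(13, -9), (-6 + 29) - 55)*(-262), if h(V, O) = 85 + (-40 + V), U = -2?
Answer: -8384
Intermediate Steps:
v(F, k) = -F (v(F, k) = F - 2*F = -F)
h(V, O) = 45 + V
h(v(13, -9), (-6 + 29) - 55)*(-262) = (45 - 1*13)*(-262) = (45 - 13)*(-262) = 32*(-262) = -8384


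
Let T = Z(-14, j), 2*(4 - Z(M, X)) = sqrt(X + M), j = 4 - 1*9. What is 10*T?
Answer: 40 - 5*I*sqrt(19) ≈ 40.0 - 21.794*I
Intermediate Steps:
j = -5 (j = 4 - 9 = -5)
Z(M, X) = 4 - sqrt(M + X)/2 (Z(M, X) = 4 - sqrt(X + M)/2 = 4 - sqrt(M + X)/2)
T = 4 - I*sqrt(19)/2 (T = 4 - sqrt(-14 - 5)/2 = 4 - I*sqrt(19)/2 ≈ 4.0 - 2.1795*I)
10*T = 10*(4 - I*sqrt(19)/2) = 40 - 5*I*sqrt(19)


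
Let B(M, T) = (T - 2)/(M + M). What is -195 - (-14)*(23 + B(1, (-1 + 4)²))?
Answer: 176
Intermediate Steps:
B(M, T) = (-2 + T)/(2*M) (B(M, T) = (-2 + T)/((2*M)) = (-2 + T)*(1/(2*M)) = (-2 + T)/(2*M))
-195 - (-14)*(23 + B(1, (-1 + 4)²)) = -195 - (-14)*(23 + (½)*(-2 + (-1 + 4)²)/1) = -195 - (-14)*(23 + (½)*1*(-2 + 3²)) = -195 - (-14)*(23 + (½)*1*(-2 + 9)) = -195 - (-14)*(23 + (½)*1*7) = -195 - (-14)*(23 + 7/2) = -195 - (-14)*53/2 = -195 - 1*(-371) = -195 + 371 = 176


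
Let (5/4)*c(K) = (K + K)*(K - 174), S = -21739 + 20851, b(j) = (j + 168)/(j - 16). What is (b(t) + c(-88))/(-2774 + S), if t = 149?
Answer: -24533169/2435230 ≈ -10.074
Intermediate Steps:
b(j) = (168 + j)/(-16 + j)
S = -888
c(K) = 8*K*(-174 + K)/5 (c(K) = 4*((K + K)*(K - 174))/5 = 4*((2*K)*(-174 + K))/5 = 4*(2*K*(-174 + K))/5 = 8*K*(-174 + K)/5)
(b(t) + c(-88))/(-2774 + S) = ((168 + 149)/(-16 + 149) + (8/5)*(-88)*(-174 - 88))/(-2774 - 888) = (317/133 + (8/5)*(-88)*(-262))/(-3662) = ((1/133)*317 + 184448/5)*(-1/3662) = (317/133 + 184448/5)*(-1/3662) = (24533169/665)*(-1/3662) = -24533169/2435230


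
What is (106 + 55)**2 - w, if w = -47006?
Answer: 72927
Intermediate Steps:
(106 + 55)**2 - w = (106 + 55)**2 - 1*(-47006) = 161**2 + 47006 = 25921 + 47006 = 72927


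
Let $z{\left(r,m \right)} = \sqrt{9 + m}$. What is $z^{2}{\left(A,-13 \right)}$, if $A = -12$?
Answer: $-4$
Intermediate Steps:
$z^{2}{\left(A,-13 \right)} = \left(\sqrt{9 - 13}\right)^{2} = \left(\sqrt{-4}\right)^{2} = \left(2 i\right)^{2} = -4$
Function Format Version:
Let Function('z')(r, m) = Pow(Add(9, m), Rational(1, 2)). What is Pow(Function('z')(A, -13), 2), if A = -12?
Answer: -4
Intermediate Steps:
Pow(Function('z')(A, -13), 2) = Pow(Pow(Add(9, -13), Rational(1, 2)), 2) = Pow(Pow(-4, Rational(1, 2)), 2) = Pow(Mul(2, I), 2) = -4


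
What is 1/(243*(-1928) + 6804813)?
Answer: 1/6336309 ≈ 1.5782e-7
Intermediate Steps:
1/(243*(-1928) + 6804813) = 1/(-468504 + 6804813) = 1/6336309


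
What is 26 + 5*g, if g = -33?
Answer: -139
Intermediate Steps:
26 + 5*g = 26 + 5*(-33) = 26 - 165 = -139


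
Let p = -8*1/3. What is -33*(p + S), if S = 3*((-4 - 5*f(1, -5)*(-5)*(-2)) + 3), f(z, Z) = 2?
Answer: 10087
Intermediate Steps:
S = -303 (S = 3*((-4 - 5*2*(-5)*(-2)) + 3) = 3*((-4 - (-50)*(-2)) + 3) = 3*((-4 - 5*20) + 3) = 3*((-4 - 100) + 3) = 3*(-104 + 3) = 3*(-101) = -303)
p = -8/3 (p = -8*⅓ = -8/3 ≈ -2.6667)
-33*(p + S) = -33*(-8/3 - 303) = -33*(-917/3) = 10087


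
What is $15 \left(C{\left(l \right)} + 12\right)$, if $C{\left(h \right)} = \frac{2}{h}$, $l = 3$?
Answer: $190$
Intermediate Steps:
$15 \left(C{\left(l \right)} + 12\right) = 15 \left(\frac{2}{3} + 12\right) = 15 \cdot \frac{38}{3} = 190$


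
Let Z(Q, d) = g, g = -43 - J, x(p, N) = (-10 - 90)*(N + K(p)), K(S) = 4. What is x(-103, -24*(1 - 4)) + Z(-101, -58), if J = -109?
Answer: -7534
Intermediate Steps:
x(p, N) = -400 - 100*N (x(p, N) = (-10 - 90)*(N + 4) = -100*(4 + N) = -400 - 100*N)
g = 66 (g = -43 - 1*(-109) = -43 + 109 = 66)
Z(Q, d) = 66
x(-103, -24*(1 - 4)) + Z(-101, -58) = (-400 - (-2400)*(1 - 4)*1) + 66 = (-400 - (-2400)*(-3*1)) + 66 = (-400 - (-2400)*(-3)) + 66 = (-400 - 100*72) + 66 = (-400 - 7200) + 66 = -7600 + 66 = -7534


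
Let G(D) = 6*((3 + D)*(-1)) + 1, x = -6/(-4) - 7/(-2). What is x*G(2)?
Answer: -145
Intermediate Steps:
x = 5 (x = -6*(-¼) - 7*(-½) = 3/2 + 7/2 = 5)
G(D) = -17 - 6*D (G(D) = 6*(-3 - D) + 1 = (-18 - 6*D) + 1 = -17 - 6*D)
x*G(2) = 5*(-17 - 6*2) = 5*(-17 - 12) = 5*(-29) = -145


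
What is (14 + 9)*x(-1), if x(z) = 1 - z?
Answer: 46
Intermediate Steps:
(14 + 9)*x(-1) = (14 + 9)*(1 - 1*(-1)) = 23*(1 + 1) = 23*2 = 46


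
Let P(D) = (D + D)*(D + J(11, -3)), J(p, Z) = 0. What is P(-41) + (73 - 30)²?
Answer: 5211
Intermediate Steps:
P(D) = 2*D² (P(D) = (D + D)*(D + 0) = (2*D)*D = 2*D²)
P(-41) + (73 - 30)² = 2*(-41)² + (73 - 30)² = 2*1681 + 43² = 3362 + 1849 = 5211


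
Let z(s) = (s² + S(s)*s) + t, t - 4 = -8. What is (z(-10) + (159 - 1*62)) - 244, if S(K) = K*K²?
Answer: 9949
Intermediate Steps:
S(K) = K³
t = -4 (t = 4 - 8 = -4)
z(s) = -4 + s² + s⁴ (z(s) = (s² + s³*s) - 4 = (s² + s⁴) - 4 = -4 + s² + s⁴)
(z(-10) + (159 - 1*62)) - 244 = ((-4 + (-10)² + (-10)⁴) + (159 - 1*62)) - 244 = ((-4 + 100 + 10000) + (159 - 62)) - 244 = (10096 + 97) - 244 = 10193 - 244 = 9949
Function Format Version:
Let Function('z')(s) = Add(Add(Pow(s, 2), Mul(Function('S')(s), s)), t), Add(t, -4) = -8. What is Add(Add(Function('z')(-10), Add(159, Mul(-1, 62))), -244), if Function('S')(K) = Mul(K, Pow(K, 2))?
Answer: 9949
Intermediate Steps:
Function('S')(K) = Pow(K, 3)
t = -4 (t = Add(4, -8) = -4)
Function('z')(s) = Add(-4, Pow(s, 2), Pow(s, 4)) (Function('z')(s) = Add(Add(Pow(s, 2), Mul(Pow(s, 3), s)), -4) = Add(Add(Pow(s, 2), Pow(s, 4)), -4) = Add(-4, Pow(s, 2), Pow(s, 4)))
Add(Add(Function('z')(-10), Add(159, Mul(-1, 62))), -244) = Add(Add(Add(-4, Pow(-10, 2), Pow(-10, 4)), Add(159, Mul(-1, 62))), -244) = Add(Add(Add(-4, 100, 10000), Add(159, -62)), -244) = Add(Add(10096, 97), -244) = Add(10193, -244) = 9949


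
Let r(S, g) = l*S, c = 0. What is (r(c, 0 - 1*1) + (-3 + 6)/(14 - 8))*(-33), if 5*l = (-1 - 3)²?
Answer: -33/2 ≈ -16.500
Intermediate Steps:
l = 16/5 (l = (-1 - 3)²/5 = (⅕)*(-4)² = (⅕)*16 = 16/5 ≈ 3.2000)
r(S, g) = 16*S/5
(r(c, 0 - 1*1) + (-3 + 6)/(14 - 8))*(-33) = ((16/5)*0 + (-3 + 6)/(14 - 8))*(-33) = (0 + 3/6)*(-33) = (0 + 3*(⅙))*(-33) = (0 + ½)*(-33) = (½)*(-33) = -33/2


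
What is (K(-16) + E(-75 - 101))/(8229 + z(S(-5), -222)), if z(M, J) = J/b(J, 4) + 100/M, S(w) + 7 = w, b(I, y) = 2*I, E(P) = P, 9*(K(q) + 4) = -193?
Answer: -3626/147981 ≈ -0.024503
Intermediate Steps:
K(q) = -229/9 (K(q) = -4 + (1/9)*(-193) = -4 - 193/9 = -229/9)
S(w) = -7 + w
z(M, J) = 1/2 + 100/M (z(M, J) = J/((2*J)) + 100/M = J*(1/(2*J)) + 100/M = 1/2 + 100/M)
(K(-16) + E(-75 - 101))/(8229 + z(S(-5), -222)) = (-229/9 + (-75 - 101))/(8229 + (200 + (-7 - 5))/(2*(-7 - 5))) = (-229/9 - 176)/(8229 + (1/2)*(200 - 12)/(-12)) = -1813/(9*(8229 + (1/2)*(-1/12)*188)) = -1813/(9*(8229 - 47/6)) = -1813/(9*49327/6) = -1813/9*6/49327 = -3626/147981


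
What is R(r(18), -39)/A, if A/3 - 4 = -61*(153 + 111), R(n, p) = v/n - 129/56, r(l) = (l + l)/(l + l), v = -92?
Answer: 5281/2704800 ≈ 0.0019525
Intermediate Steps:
r(l) = 1 (r(l) = (2*l)/((2*l)) = (2*l)*(1/(2*l)) = 1)
R(n, p) = -129/56 - 92/n (R(n, p) = -92/n - 129/56 = -129/56 - 92/n)
A = -48300 (A = 12 + 3*(-61*(153 + 111)) = 12 + 3*(-61*264) = 12 + 3*(-16104) = 12 - 48312 = -48300)
R(r(18), -39)/A = (-129/56 - 92/1)/(-48300) = (-129/56 - 92*1)*(-1/48300) = (-129/56 - 92)*(-1/48300) = -5281/56*(-1/48300) = 5281/2704800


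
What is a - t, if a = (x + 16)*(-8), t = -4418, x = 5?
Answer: 4250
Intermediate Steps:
a = -168 (a = (5 + 16)*(-8) = 21*(-8) = -168)
a - t = -168 - 1*(-4418) = -168 + 4418 = 4250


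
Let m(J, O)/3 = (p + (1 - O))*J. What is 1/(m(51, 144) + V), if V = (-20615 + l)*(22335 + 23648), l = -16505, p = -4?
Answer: -1/1706911451 ≈ -5.8585e-10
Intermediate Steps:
m(J, O) = 3*J*(-3 - O) (m(J, O) = 3*((-4 + (1 - O))*J) = 3*((-3 - O)*J) = 3*(J*(-3 - O)) = 3*J*(-3 - O))
V = -1706888960 (V = (-20615 - 16505)*(22335 + 23648) = -37120*45983 = -1706888960)
1/(m(51, 144) + V) = 1/(-3*51*(3 + 144) - 1706888960) = 1/(-3*51*147 - 1706888960) = 1/(-22491 - 1706888960) = 1/(-1706911451) = -1/1706911451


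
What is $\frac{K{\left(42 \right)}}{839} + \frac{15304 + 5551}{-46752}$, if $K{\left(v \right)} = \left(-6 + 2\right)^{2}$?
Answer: $- \frac{16749313}{39224928} \approx -0.42701$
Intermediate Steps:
$K{\left(v \right)} = 16$ ($K{\left(v \right)} = \left(-4\right)^{2} = 16$)
$\frac{K{\left(42 \right)}}{839} + \frac{15304 + 5551}{-46752} = \frac{16}{839} + \frac{15304 + 5551}{-46752} = 16 \cdot \frac{1}{839} + 20855 \left(- \frac{1}{46752}\right) = \frac{16}{839} - \frac{20855}{46752} = - \frac{16749313}{39224928}$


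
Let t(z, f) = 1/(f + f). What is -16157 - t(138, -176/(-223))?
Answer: -5687487/352 ≈ -16158.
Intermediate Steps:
t(z, f) = 1/(2*f)
-16157 - t(138, -176/(-223)) = -16157 - 1/(2*((-176/(-223)))) = -16157 - 1/(2*((-176*(-1/223)))) = -16157 - 1/(2*176/223) = -16157 - 223/(2*176) = -16157 - 1*223/352 = -16157 - 223/352 = -5687487/352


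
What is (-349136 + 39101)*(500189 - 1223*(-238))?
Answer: -245319224205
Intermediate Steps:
(-349136 + 39101)*(500189 - 1223*(-238)) = -310035*(500189 + 291074) = -310035*791263 = -245319224205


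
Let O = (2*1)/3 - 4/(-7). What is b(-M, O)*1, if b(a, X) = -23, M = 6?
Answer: -23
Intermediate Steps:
O = 26/21 (O = 2*(⅓) - 4*(-⅐) = ⅔ + 4/7 = 26/21 ≈ 1.2381)
b(-M, O)*1 = -23*1 = -23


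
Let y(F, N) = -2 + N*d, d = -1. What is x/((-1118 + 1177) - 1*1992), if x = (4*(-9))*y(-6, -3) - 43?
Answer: 79/1933 ≈ 0.040869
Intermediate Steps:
y(F, N) = -2 - N (y(F, N) = -2 + N*(-1) = -2 - N)
x = -79 (x = (4*(-9))*(-2 - 1*(-3)) - 43 = -36*(-2 + 3) - 43 = -36*1 - 43 = -36 - 43 = -79)
x/((-1118 + 1177) - 1*1992) = -79/((-1118 + 1177) - 1*1992) = -79/(59 - 1992) = -79/(-1933) = -79*(-1/1933) = 79/1933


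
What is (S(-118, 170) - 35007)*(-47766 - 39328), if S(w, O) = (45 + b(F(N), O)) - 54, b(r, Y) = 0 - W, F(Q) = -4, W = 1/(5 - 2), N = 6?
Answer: 9149137606/3 ≈ 3.0497e+9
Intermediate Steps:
W = ⅓ (W = 1/3 = ⅓ ≈ 0.33333)
b(r, Y) = -⅓ (b(r, Y) = 0 - 1*⅓ = 0 - ⅓ = -⅓)
S(w, O) = -28/3 (S(w, O) = (45 - ⅓) - 54 = 134/3 - 54 = -28/3)
(S(-118, 170) - 35007)*(-47766 - 39328) = (-28/3 - 35007)*(-47766 - 39328) = -105049/3*(-87094) = 9149137606/3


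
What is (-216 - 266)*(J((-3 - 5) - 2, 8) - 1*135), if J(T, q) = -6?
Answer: 67962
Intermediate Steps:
(-216 - 266)*(J((-3 - 5) - 2, 8) - 1*135) = (-216 - 266)*(-6 - 1*135) = -482*(-6 - 135) = -482*(-141) = 67962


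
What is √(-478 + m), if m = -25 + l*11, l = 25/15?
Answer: I*√4362/3 ≈ 22.015*I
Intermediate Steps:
l = 5/3 (l = 25*(1/15) = 5/3 ≈ 1.6667)
m = -20/3 (m = -25 + (5/3)*11 = -25 + 55/3 = -20/3 ≈ -6.6667)
√(-478 + m) = √(-478 - 20/3) = √(-1454/3) = I*√4362/3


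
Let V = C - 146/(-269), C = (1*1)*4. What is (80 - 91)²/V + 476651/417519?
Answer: 14172293453/510208218 ≈ 27.777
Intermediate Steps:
C = 4 (C = 1*4 = 4)
V = 1222/269 (V = 4 - 146/(-269) = 4 - 1/269*(-146) = 4 + 146/269 = 1222/269 ≈ 4.5427)
(80 - 91)²/V + 476651/417519 = (80 - 91)²/(1222/269) + 476651/417519 = (-11)²*(269/1222) + 476651*(1/417519) = 121*(269/1222) + 476651/417519 = 32549/1222 + 476651/417519 = 14172293453/510208218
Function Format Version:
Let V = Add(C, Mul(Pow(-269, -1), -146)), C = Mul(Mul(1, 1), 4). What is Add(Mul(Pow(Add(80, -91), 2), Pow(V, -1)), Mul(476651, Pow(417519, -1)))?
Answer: Rational(14172293453, 510208218) ≈ 27.777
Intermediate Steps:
C = 4 (C = Mul(1, 4) = 4)
V = Rational(1222, 269) (V = Add(4, Mul(Pow(-269, -1), -146)) = Add(4, Mul(Rational(-1, 269), -146)) = Add(4, Rational(146, 269)) = Rational(1222, 269) ≈ 4.5427)
Add(Mul(Pow(Add(80, -91), 2), Pow(V, -1)), Mul(476651, Pow(417519, -1))) = Add(Mul(Pow(Add(80, -91), 2), Pow(Rational(1222, 269), -1)), Mul(476651, Pow(417519, -1))) = Add(Mul(Pow(-11, 2), Rational(269, 1222)), Mul(476651, Rational(1, 417519))) = Add(Mul(121, Rational(269, 1222)), Rational(476651, 417519)) = Add(Rational(32549, 1222), Rational(476651, 417519)) = Rational(14172293453, 510208218)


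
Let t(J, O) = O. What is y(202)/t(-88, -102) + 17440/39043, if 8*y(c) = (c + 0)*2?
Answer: -385583/7964772 ≈ -0.048411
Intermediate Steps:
y(c) = c/4 (y(c) = ((c + 0)*2)/8 = (c*2)/8 = (2*c)/8 = c/4)
y(202)/t(-88, -102) + 17440/39043 = ((1/4)*202)/(-102) + 17440/39043 = (101/2)*(-1/102) + 17440*(1/39043) = -101/204 + 17440/39043 = -385583/7964772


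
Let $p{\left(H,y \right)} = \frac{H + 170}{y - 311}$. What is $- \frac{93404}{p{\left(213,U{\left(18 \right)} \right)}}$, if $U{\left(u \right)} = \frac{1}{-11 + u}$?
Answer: $\frac{203247104}{2681} \approx 75810.0$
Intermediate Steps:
$p{\left(H,y \right)} = \frac{170 + H}{-311 + y}$
$- \frac{93404}{p{\left(213,U{\left(18 \right)} \right)}} = - \frac{93404}{\frac{1}{-311 + \frac{1}{-11 + 18}} \left(170 + 213\right)} = - \frac{93404}{\frac{1}{-311 + \frac{1}{7}} \cdot 383} = - \frac{93404}{\frac{1}{- \frac{2176}{7}} \cdot 383} = - \frac{93404}{\left(- \frac{7}{2176}\right) 383} = - \frac{93404}{- \frac{2681}{2176}} = \left(-93404\right) \left(- \frac{2176}{2681}\right) = \frac{203247104}{2681}$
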